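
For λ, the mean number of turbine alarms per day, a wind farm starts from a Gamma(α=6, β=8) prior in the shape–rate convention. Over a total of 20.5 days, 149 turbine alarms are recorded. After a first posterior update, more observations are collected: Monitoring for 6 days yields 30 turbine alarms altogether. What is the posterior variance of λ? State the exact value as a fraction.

Total count 149 over total exposure 20.5 days.
After the first batch: Gamma(6 + 149, 8 + 20.5) = Gamma(155, 57/2).
Total count 30 over total exposure 6 days.
After the second batch: Gamma(155 + 30, 57/2 + 6) = Gamma(185, 69/2).
Posterior variance = α'/β'² = 185/(4761/4) = 740/4761.

740/4761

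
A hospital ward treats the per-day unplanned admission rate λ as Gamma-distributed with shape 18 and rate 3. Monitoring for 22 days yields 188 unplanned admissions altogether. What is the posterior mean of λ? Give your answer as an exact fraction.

206/25

Total count 188 over total exposure 22 days.
Conjugate update: add total count to the shape and total exposure to the rate, giving Gamma(206, 25).
Posterior mean = α'/β' = 206/25.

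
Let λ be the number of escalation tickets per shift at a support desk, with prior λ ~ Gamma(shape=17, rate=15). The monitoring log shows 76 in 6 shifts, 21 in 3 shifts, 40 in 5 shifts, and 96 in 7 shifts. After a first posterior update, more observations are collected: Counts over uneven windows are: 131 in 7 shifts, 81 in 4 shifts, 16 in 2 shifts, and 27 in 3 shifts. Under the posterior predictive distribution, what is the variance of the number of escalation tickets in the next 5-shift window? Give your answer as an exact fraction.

143925/2704

Total count: 76 + 21 + 40 + 96 = 233.
Total exposure: 6 + 3 + 5 + 7 = 21 shifts.
After the first batch: Gamma(17 + 233, 15 + 21) = Gamma(250, 36).
Total count: 131 + 81 + 16 + 27 = 255.
Total exposure: 7 + 4 + 2 + 3 = 16 shifts.
After the second batch: Gamma(250 + 255, 36 + 16) = Gamma(505, 52).
The posterior predictive for a window of length T is Negative Binomial with variance T·α'·(β'+T)/β'² = 5·505·57/2704 = 143925/2704.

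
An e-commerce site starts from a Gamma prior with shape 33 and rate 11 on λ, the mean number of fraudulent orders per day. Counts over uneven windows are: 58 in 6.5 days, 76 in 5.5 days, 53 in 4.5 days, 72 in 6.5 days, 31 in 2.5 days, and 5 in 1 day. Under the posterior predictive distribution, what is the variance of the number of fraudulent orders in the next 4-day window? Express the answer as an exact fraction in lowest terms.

Total count: 58 + 76 + 53 + 72 + 31 + 5 = 295.
Total exposure: 6.5 + 5.5 + 4.5 + 6.5 + 2.5 + 1 = 26.5 days.
Gamma(α, β) with Poisson data over total exposure Σt gives posterior Gamma(α+Σx, β+Σt) = Gamma(328, 75/2).
The posterior predictive for a window of length T is Negative Binomial with variance T·α'·(β'+T)/β'² = 4·328·(83/2)/(5625/4) = 217792/5625.

217792/5625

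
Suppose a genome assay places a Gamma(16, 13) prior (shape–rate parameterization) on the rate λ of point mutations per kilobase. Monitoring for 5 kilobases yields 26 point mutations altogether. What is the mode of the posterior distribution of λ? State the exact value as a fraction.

41/18

Total count 26 over total exposure 5 kilobases.
Posterior: α' = 16 + 26 = 42, β' = 13 + 5 = 18.
Posterior mode = (α'−1)/β' = 41/18.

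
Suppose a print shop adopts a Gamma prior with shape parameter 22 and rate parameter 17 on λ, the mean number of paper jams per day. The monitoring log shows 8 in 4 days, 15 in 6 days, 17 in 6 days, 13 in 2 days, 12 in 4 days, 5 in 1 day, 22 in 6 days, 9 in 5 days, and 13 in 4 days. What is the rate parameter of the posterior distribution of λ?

55

Total count: 8 + 15 + 17 + 13 + 12 + 5 + 22 + 9 + 13 = 114.
Total exposure: 4 + 6 + 6 + 2 + 4 + 1 + 6 + 5 + 4 = 38 days.
The Gamma prior is conjugate for the Poisson rate, so λ | data ~ Gamma(22+114, 17+38) = Gamma(136, 55).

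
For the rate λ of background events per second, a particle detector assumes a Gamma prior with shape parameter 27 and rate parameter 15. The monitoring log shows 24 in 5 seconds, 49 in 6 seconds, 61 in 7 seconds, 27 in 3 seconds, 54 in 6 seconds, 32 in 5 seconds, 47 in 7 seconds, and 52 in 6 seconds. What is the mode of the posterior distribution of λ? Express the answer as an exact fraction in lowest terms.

31/5

Total count: 24 + 49 + 61 + 27 + 54 + 32 + 47 + 52 = 346.
Total exposure: 5 + 6 + 7 + 3 + 6 + 5 + 7 + 6 = 45 seconds.
By Gamma–Poisson conjugacy, the posterior is Gamma(α + Σx, β + Σt) = Gamma(27 + 346, 15 + 45) = Gamma(373, 60).
Posterior mode = (α'−1)/β' = 372/60 = 31/5.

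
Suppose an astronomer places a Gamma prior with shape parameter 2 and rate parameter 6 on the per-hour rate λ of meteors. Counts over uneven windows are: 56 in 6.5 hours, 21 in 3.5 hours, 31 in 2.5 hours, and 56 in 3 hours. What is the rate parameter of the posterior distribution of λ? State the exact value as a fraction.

43/2

Total count: 56 + 21 + 31 + 56 = 164.
Total exposure: 6.5 + 3.5 + 2.5 + 3 = 15.5 hours.
Posterior: α' = 2 + 164 = 166, β' = 6 + 15.5 = 43/2.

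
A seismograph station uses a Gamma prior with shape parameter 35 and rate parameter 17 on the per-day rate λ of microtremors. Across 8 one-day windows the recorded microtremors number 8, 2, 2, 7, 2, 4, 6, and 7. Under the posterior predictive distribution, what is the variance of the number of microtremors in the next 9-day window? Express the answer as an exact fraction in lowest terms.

Total count: 8 + 2 + 2 + 7 + 2 + 4 + 6 + 7 = 38.
Total exposure: 8 days.
By Gamma–Poisson conjugacy, the posterior is Gamma(α + Σx, β + Σt) = Gamma(35 + 38, 17 + 8) = Gamma(73, 25).
The posterior predictive for a window of length T is Negative Binomial with variance T·α'·(β'+T)/β'² = 9·73·34/625 = 22338/625.

22338/625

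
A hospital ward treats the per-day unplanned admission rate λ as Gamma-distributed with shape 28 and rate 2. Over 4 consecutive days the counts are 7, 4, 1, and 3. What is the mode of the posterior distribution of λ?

7

Total count: 7 + 4 + 1 + 3 = 15.
Total exposure: 4 days.
Gamma(α, β) with Poisson data over total exposure Σt gives posterior Gamma(α+Σx, β+Σt) = Gamma(43, 6).
Posterior mode = (α'−1)/β' = 42/6 = 7.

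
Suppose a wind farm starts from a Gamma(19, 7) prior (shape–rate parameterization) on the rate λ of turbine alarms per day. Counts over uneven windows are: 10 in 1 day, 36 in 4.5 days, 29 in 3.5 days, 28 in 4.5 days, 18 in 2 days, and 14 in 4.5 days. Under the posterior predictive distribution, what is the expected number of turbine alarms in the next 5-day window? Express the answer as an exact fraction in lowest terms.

Total count: 10 + 36 + 29 + 28 + 18 + 14 = 135.
Total exposure: 1 + 4.5 + 3.5 + 4.5 + 2 + 4.5 = 20 days.
Gamma(α, β) with Poisson data over total exposure Σt gives posterior Gamma(α+Σx, β+Σt) = Gamma(154, 27).
Predictive mean over a 5-day window = T·E[λ|data] = 5·154/27 = 770/27.

770/27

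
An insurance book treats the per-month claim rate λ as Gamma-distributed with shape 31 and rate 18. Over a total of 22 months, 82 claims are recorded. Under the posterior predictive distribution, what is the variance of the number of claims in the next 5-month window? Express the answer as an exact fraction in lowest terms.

Total count 82 over total exposure 22 months.
Conjugate update: add total count to the shape and total exposure to the rate, giving Gamma(113, 40).
The posterior predictive for a window of length T is Negative Binomial with variance T·α'·(β'+T)/β'² = 5·113·45/1600 = 1017/64.

1017/64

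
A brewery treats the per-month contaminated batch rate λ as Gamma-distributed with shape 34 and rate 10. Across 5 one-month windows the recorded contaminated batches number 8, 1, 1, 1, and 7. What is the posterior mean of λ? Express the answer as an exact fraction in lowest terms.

52/15

Total count: 8 + 1 + 1 + 1 + 7 = 18.
Total exposure: 5 months.
Gamma(α, β) with Poisson data over total exposure Σt gives posterior Gamma(α+Σx, β+Σt) = Gamma(52, 15).
Posterior mean = α'/β' = 52/15.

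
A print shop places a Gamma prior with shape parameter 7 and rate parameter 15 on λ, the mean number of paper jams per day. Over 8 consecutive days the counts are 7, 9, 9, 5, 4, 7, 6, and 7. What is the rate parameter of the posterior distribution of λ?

Total count: 7 + 9 + 9 + 5 + 4 + 7 + 6 + 7 = 54.
Total exposure: 8 days.
Conjugate update: add total count to the shape and total exposure to the rate, giving Gamma(61, 23).

23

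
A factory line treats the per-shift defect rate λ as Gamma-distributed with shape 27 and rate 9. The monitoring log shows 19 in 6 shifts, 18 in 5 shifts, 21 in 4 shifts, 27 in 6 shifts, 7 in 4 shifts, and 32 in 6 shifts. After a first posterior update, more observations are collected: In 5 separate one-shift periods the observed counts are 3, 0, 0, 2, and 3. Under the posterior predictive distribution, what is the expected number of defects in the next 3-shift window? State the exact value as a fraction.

53/5

Total count: 19 + 18 + 21 + 27 + 7 + 32 = 124.
Total exposure: 6 + 5 + 4 + 6 + 4 + 6 = 31 shifts.
After the first batch: Gamma(27 + 124, 9 + 31) = Gamma(151, 40).
Total count: 3 + 0 + 0 + 2 + 3 = 8.
Total exposure: 5 shifts.
After the second batch: Gamma(151 + 8, 40 + 5) = Gamma(159, 45).
Predictive mean over a 3-shift window = T·E[λ|data] = 3·159/45 = 53/5.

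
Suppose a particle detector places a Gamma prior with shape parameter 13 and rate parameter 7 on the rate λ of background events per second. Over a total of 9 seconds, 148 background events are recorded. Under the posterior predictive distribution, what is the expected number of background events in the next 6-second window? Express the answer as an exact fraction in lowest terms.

Total count 148 over total exposure 9 seconds.
Posterior: α' = 13 + 148 = 161, β' = 7 + 9 = 16.
Predictive mean over a 6-second window = T·E[λ|data] = 6·161/16 = 483/8.

483/8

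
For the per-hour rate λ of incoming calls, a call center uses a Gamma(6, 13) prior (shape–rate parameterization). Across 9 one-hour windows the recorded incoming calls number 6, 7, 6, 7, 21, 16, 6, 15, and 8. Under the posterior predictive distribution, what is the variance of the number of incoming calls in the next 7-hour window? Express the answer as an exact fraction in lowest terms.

Total count: 6 + 7 + 6 + 7 + 21 + 16 + 6 + 15 + 8 = 92.
Total exposure: 9 hours.
Posterior: α' = 6 + 92 = 98, β' = 13 + 9 = 22.
The posterior predictive for a window of length T is Negative Binomial with variance T·α'·(β'+T)/β'² = 7·98·29/484 = 9947/242.

9947/242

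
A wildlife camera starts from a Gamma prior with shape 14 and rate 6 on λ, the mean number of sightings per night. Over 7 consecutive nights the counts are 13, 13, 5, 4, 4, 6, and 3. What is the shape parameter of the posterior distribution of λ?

Total count: 13 + 13 + 5 + 4 + 4 + 6 + 3 = 48.
Total exposure: 7 nights.
The Gamma prior is conjugate for the Poisson rate, so λ | data ~ Gamma(14+48, 6+7) = Gamma(62, 13).

62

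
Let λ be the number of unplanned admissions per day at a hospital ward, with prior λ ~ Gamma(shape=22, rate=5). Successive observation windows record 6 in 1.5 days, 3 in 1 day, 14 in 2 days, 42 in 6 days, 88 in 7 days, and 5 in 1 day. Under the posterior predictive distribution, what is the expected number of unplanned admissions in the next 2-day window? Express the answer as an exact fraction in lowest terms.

Total count: 6 + 3 + 14 + 42 + 88 + 5 = 158.
Total exposure: 1.5 + 1 + 2 + 6 + 7 + 1 = 18.5 days.
Conjugate update: add total count to the shape and total exposure to the rate, giving Gamma(180, 47/2).
Predictive mean over a 2-day window = T·E[λ|data] = 2·180/(47/2) = 720/47.

720/47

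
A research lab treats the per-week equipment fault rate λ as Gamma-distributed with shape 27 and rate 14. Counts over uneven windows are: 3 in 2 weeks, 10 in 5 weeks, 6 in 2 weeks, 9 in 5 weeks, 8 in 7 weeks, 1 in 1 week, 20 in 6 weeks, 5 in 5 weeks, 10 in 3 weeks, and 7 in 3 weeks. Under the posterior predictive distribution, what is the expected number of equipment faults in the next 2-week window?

4

Total count: 3 + 10 + 6 + 9 + 8 + 1 + 20 + 5 + 10 + 7 = 79.
Total exposure: 2 + 5 + 2 + 5 + 7 + 1 + 6 + 5 + 3 + 3 = 39 weeks.
Conjugate update: add total count to the shape and total exposure to the rate, giving Gamma(106, 53).
Predictive mean over a 2-week window = T·E[λ|data] = 2·106/53 = 4.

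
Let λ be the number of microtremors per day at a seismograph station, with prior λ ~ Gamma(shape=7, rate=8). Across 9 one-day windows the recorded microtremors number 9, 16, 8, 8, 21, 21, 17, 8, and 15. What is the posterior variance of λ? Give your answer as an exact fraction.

Total count: 9 + 16 + 8 + 8 + 21 + 21 + 17 + 8 + 15 = 123.
Total exposure: 9 days.
The Gamma prior is conjugate for the Poisson rate, so λ | data ~ Gamma(7+123, 8+9) = Gamma(130, 17).
Posterior variance = α'/β'² = 130/289.

130/289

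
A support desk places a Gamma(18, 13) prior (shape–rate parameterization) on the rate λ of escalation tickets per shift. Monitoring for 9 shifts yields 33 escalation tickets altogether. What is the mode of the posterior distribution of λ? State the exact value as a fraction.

Total count 33 over total exposure 9 shifts.
Posterior: α' = 18 + 33 = 51, β' = 13 + 9 = 22.
Posterior mode = (α'−1)/β' = 50/22 = 25/11.

25/11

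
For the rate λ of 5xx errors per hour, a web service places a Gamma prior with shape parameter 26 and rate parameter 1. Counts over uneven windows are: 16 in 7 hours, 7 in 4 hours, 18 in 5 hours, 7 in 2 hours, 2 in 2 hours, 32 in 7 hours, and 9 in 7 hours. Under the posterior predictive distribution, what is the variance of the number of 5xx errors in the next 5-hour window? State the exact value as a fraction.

Total count: 16 + 7 + 18 + 7 + 2 + 32 + 9 = 91.
Total exposure: 7 + 4 + 5 + 2 + 2 + 7 + 7 = 34 hours.
Posterior: α' = 26 + 91 = 117, β' = 1 + 34 = 35.
The posterior predictive for a window of length T is Negative Binomial with variance T·α'·(β'+T)/β'² = 5·117·40/1225 = 936/49.

936/49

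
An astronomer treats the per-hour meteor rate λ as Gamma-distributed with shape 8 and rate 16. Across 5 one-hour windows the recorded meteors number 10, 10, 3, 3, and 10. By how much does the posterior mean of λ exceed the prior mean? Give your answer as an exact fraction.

Total count: 10 + 10 + 3 + 3 + 10 = 36.
Total exposure: 5 hours.
Gamma(α, β) with Poisson data over total exposure Σt gives posterior Gamma(α+Σx, β+Σt) = Gamma(44, 21).
Posterior mean = 44/21 = 44/21; prior mean = 8/16 = 1/2. Difference = 44/21 − 1/2 = 67/42.

67/42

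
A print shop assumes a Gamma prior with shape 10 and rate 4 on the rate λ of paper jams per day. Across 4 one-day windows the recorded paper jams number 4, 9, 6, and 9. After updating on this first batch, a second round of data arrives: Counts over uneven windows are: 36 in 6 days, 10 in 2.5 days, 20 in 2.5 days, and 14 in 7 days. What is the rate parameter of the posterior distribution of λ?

Total count: 4 + 9 + 6 + 9 = 28.
Total exposure: 4 days.
After the first batch: Gamma(10 + 28, 4 + 4) = Gamma(38, 8).
Total count: 36 + 10 + 20 + 14 = 80.
Total exposure: 6 + 2.5 + 2.5 + 7 = 18 days.
After the second batch: Gamma(38 + 80, 8 + 18) = Gamma(118, 26).

26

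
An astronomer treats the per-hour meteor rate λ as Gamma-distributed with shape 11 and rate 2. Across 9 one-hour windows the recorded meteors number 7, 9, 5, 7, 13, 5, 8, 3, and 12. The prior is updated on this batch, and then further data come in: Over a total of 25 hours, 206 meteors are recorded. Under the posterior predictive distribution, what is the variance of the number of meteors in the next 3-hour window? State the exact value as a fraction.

Total count: 7 + 9 + 5 + 7 + 13 + 5 + 8 + 3 + 12 = 69.
Total exposure: 9 hours.
After the first batch: Gamma(11 + 69, 2 + 9) = Gamma(80, 11).
Total count 206 over total exposure 25 hours.
After the second batch: Gamma(80 + 206, 11 + 25) = Gamma(286, 36).
The posterior predictive for a window of length T is Negative Binomial with variance T·α'·(β'+T)/β'² = 3·286·39/1296 = 1859/72.

1859/72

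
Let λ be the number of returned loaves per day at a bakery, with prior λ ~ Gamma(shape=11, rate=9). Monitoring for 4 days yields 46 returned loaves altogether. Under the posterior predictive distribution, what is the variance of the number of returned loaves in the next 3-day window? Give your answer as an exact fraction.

Total count 46 over total exposure 4 days.
Conjugate update: add total count to the shape and total exposure to the rate, giving Gamma(57, 13).
The posterior predictive for a window of length T is Negative Binomial with variance T·α'·(β'+T)/β'² = 3·57·16/169 = 2736/169.

2736/169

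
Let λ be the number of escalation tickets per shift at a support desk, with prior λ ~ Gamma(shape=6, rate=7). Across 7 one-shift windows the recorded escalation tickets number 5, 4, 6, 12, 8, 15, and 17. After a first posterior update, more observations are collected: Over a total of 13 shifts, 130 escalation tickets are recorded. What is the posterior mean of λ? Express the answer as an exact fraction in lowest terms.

Total count: 5 + 4 + 6 + 12 + 8 + 15 + 17 = 67.
Total exposure: 7 shifts.
After the first batch: Gamma(6 + 67, 7 + 7) = Gamma(73, 14).
Total count 130 over total exposure 13 shifts.
After the second batch: Gamma(73 + 130, 14 + 13) = Gamma(203, 27).
Posterior mean = α'/β' = 203/27.

203/27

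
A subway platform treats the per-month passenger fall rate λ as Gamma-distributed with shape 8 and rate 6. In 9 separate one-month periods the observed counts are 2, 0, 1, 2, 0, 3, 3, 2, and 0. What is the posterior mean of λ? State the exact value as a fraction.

Total count: 2 + 0 + 1 + 2 + 0 + 3 + 3 + 2 + 0 = 13.
Total exposure: 9 months.
Gamma(α, β) with Poisson data over total exposure Σt gives posterior Gamma(α+Σx, β+Σt) = Gamma(21, 15).
Posterior mean = α'/β' = 21/15 = 7/5.

7/5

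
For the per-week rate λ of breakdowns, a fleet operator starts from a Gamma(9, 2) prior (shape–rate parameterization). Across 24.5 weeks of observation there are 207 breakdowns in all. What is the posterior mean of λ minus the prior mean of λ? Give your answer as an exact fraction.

387/106

Total count 207 over total exposure 24.5 weeks.
Posterior: α' = 9 + 207 = 216, β' = 2 + 24.5 = 53/2.
Posterior mean = 216/(53/2) = 432/53; prior mean = 9/2 = 9/2. Difference = 432/53 − 9/2 = 387/106.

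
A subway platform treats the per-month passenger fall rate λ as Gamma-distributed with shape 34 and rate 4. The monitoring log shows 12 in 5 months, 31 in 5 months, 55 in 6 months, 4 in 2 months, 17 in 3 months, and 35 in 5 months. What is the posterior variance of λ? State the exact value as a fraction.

Total count: 12 + 31 + 55 + 4 + 17 + 35 = 154.
Total exposure: 5 + 5 + 6 + 2 + 3 + 5 = 26 months.
Posterior: α' = 34 + 154 = 188, β' = 4 + 26 = 30.
Posterior variance = α'/β'² = 188/900 = 47/225.

47/225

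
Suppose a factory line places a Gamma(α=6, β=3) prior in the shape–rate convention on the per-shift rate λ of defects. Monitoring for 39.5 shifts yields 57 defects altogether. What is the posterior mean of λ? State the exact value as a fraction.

Total count 57 over total exposure 39.5 shifts.
Posterior: α' = 6 + 57 = 63, β' = 3 + 39.5 = 85/2.
Posterior mean = α'/β' = 63/(85/2) = 126/85.

126/85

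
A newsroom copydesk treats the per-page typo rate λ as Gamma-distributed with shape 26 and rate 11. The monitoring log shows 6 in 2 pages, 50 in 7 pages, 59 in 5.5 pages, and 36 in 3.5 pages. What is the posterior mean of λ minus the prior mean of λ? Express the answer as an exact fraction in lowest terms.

Total count: 6 + 50 + 59 + 36 = 151.
Total exposure: 2 + 7 + 5.5 + 3.5 = 18 pages.
The Gamma prior is conjugate for the Poisson rate, so λ | data ~ Gamma(26+151, 11+18) = Gamma(177, 29).
Posterior mean = 177/29 = 177/29; prior mean = 26/11 = 26/11. Difference = 177/29 − 26/11 = 1193/319.

1193/319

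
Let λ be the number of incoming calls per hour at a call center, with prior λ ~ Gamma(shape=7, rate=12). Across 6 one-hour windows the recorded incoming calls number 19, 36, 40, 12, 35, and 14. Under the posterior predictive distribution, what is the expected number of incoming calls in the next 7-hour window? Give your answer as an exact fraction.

1141/18

Total count: 19 + 36 + 40 + 12 + 35 + 14 = 156.
Total exposure: 6 hours.
Gamma(α, β) with Poisson data over total exposure Σt gives posterior Gamma(α+Σx, β+Σt) = Gamma(163, 18).
Predictive mean over a 7-hour window = T·E[λ|data] = 7·163/18 = 1141/18.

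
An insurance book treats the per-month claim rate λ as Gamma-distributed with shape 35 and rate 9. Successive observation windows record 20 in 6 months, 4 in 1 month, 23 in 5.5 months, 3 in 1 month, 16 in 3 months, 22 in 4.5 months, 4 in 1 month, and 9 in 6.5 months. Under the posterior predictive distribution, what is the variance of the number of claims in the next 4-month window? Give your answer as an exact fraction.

90304/5625

Total count: 20 + 4 + 23 + 3 + 16 + 22 + 4 + 9 = 101.
Total exposure: 6 + 1 + 5.5 + 1 + 3 + 4.5 + 1 + 6.5 = 28.5 months.
By Gamma–Poisson conjugacy, the posterior is Gamma(α + Σx, β + Σt) = Gamma(35 + 101, 9 + 28.5) = Gamma(136, 75/2).
The posterior predictive for a window of length T is Negative Binomial with variance T·α'·(β'+T)/β'² = 4·136·(83/2)/(5625/4) = 90304/5625.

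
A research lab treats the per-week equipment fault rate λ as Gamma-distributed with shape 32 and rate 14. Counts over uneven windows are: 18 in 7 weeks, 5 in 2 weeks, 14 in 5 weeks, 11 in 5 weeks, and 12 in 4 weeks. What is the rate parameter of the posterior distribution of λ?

37

Total count: 18 + 5 + 14 + 11 + 12 = 60.
Total exposure: 7 + 2 + 5 + 5 + 4 = 23 weeks.
By Gamma–Poisson conjugacy, the posterior is Gamma(α + Σx, β + Σt) = Gamma(32 + 60, 14 + 23) = Gamma(92, 37).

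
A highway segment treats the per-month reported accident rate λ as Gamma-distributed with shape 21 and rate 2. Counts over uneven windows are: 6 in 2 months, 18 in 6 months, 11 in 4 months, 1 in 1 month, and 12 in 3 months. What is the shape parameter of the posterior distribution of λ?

69

Total count: 6 + 18 + 11 + 1 + 12 = 48.
Total exposure: 2 + 6 + 4 + 1 + 3 = 16 months.
Posterior: α' = 21 + 48 = 69, β' = 2 + 16 = 18.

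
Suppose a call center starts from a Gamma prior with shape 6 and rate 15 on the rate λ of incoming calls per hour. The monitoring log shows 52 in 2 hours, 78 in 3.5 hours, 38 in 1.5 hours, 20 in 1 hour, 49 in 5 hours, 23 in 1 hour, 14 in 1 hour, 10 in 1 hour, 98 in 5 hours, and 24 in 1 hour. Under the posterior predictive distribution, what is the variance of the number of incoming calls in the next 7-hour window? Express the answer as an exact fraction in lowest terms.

Total count: 52 + 78 + 38 + 20 + 49 + 23 + 14 + 10 + 98 + 24 = 406.
Total exposure: 2 + 3.5 + 1.5 + 1 + 5 + 1 + 1 + 1 + 5 + 1 = 22 hours.
The Gamma prior is conjugate for the Poisson rate, so λ | data ~ Gamma(6+406, 15+22) = Gamma(412, 37).
The posterior predictive for a window of length T is Negative Binomial with variance T·α'·(β'+T)/β'² = 7·412·44/1369 = 126896/1369.

126896/1369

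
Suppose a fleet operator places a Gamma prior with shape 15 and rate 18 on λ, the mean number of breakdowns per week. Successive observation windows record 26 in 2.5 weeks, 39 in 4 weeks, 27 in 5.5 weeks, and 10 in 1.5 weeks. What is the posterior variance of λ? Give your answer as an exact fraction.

52/441

Total count: 26 + 39 + 27 + 10 = 102.
Total exposure: 2.5 + 4 + 5.5 + 1.5 = 13.5 weeks.
Conjugate update: add total count to the shape and total exposure to the rate, giving Gamma(117, 63/2).
Posterior variance = α'/β'² = 117/(3969/4) = 52/441.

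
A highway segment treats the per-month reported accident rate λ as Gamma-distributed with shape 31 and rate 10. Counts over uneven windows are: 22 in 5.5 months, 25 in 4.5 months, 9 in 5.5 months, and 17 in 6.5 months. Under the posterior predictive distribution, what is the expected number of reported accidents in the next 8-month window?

Total count: 22 + 25 + 9 + 17 = 73.
Total exposure: 5.5 + 4.5 + 5.5 + 6.5 = 22 months.
Conjugate update: add total count to the shape and total exposure to the rate, giving Gamma(104, 32).
Predictive mean over an 8-month window = T·E[λ|data] = 8·104/32 = 26.

26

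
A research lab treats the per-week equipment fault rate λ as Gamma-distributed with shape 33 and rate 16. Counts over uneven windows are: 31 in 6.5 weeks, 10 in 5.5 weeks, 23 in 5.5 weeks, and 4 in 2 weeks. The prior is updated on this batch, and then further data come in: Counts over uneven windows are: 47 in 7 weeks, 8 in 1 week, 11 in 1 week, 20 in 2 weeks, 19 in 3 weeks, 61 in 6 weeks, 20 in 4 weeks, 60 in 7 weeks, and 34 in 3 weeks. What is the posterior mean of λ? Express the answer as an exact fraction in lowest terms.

762/139

Total count: 31 + 10 + 23 + 4 = 68.
Total exposure: 6.5 + 5.5 + 5.5 + 2 = 19.5 weeks.
After the first batch: Gamma(33 + 68, 16 + 19.5) = Gamma(101, 71/2).
Total count: 47 + 8 + 11 + 20 + 19 + 61 + 20 + 60 + 34 = 280.
Total exposure: 7 + 1 + 1 + 2 + 3 + 6 + 4 + 7 + 3 = 34 weeks.
After the second batch: Gamma(101 + 280, 71/2 + 34) = Gamma(381, 139/2).
Posterior mean = α'/β' = 381/(139/2) = 762/139.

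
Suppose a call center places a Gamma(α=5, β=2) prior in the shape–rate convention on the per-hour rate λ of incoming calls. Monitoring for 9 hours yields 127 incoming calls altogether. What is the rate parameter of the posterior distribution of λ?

11

Total count 127 over total exposure 9 hours.
The Gamma prior is conjugate for the Poisson rate, so λ | data ~ Gamma(5+127, 2+9) = Gamma(132, 11).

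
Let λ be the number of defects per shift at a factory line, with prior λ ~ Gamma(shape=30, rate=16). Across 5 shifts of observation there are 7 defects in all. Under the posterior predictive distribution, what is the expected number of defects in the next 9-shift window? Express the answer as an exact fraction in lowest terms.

Total count 7 over total exposure 5 shifts.
Gamma(α, β) with Poisson data over total exposure Σt gives posterior Gamma(α+Σx, β+Σt) = Gamma(37, 21).
Predictive mean over a 9-shift window = T·E[λ|data] = 9·37/21 = 111/7.

111/7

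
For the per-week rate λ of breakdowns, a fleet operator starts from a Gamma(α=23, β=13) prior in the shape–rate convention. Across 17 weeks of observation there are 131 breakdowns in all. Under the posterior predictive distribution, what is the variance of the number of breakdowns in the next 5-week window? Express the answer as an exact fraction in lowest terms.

539/18

Total count 131 over total exposure 17 weeks.
The Gamma prior is conjugate for the Poisson rate, so λ | data ~ Gamma(23+131, 13+17) = Gamma(154, 30).
The posterior predictive for a window of length T is Negative Binomial with variance T·α'·(β'+T)/β'² = 5·154·35/900 = 539/18.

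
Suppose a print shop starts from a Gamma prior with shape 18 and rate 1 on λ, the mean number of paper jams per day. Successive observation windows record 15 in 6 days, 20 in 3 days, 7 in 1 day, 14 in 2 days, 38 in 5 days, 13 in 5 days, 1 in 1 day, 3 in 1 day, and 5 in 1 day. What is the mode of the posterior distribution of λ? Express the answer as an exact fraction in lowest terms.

Total count: 15 + 20 + 7 + 14 + 38 + 13 + 1 + 3 + 5 = 116.
Total exposure: 6 + 3 + 1 + 2 + 5 + 5 + 1 + 1 + 1 = 25 days.
Conjugate update: add total count to the shape and total exposure to the rate, giving Gamma(134, 26).
Posterior mode = (α'−1)/β' = 133/26.

133/26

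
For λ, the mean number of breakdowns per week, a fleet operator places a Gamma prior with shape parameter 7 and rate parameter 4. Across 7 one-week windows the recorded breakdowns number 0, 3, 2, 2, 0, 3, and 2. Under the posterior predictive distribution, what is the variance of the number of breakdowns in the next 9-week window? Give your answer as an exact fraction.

3420/121

Total count: 0 + 3 + 2 + 2 + 0 + 3 + 2 = 12.
Total exposure: 7 weeks.
Conjugate update: add total count to the shape and total exposure to the rate, giving Gamma(19, 11).
The posterior predictive for a window of length T is Negative Binomial with variance T·α'·(β'+T)/β'² = 9·19·20/121 = 3420/121.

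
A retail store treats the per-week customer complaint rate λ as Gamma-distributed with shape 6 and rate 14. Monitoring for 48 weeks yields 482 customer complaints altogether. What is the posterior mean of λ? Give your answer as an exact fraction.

Total count 482 over total exposure 48 weeks.
Conjugate update: add total count to the shape and total exposure to the rate, giving Gamma(488, 62).
Posterior mean = α'/β' = 488/62 = 244/31.

244/31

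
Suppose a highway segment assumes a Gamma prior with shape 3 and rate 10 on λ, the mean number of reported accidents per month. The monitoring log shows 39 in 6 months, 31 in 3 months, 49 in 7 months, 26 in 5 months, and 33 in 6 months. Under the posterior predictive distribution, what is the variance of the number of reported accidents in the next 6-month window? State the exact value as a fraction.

Total count: 39 + 31 + 49 + 26 + 33 = 178.
Total exposure: 6 + 3 + 7 + 5 + 6 = 27 months.
Posterior: α' = 3 + 178 = 181, β' = 10 + 27 = 37.
The posterior predictive for a window of length T is Negative Binomial with variance T·α'·(β'+T)/β'² = 6·181·43/1369 = 46698/1369.

46698/1369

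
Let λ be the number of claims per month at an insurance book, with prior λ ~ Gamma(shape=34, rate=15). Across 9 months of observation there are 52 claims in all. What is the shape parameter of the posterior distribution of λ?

86

Total count 52 over total exposure 9 months.
Conjugate update: add total count to the shape and total exposure to the rate, giving Gamma(86, 24).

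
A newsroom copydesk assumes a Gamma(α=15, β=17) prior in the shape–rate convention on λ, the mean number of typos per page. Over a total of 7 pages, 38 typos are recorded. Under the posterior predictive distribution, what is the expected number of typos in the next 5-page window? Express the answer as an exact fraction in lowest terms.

265/24

Total count 38 over total exposure 7 pages.
Posterior: α' = 15 + 38 = 53, β' = 17 + 7 = 24.
Predictive mean over a 5-page window = T·E[λ|data] = 5·53/24 = 265/24.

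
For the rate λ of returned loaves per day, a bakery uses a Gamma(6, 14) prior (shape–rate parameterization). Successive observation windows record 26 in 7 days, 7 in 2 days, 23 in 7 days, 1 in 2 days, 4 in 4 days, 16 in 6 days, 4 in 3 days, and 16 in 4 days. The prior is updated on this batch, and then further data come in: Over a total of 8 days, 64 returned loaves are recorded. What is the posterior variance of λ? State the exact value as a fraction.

Total count: 26 + 7 + 23 + 1 + 4 + 16 + 4 + 16 = 97.
Total exposure: 7 + 2 + 7 + 2 + 4 + 6 + 3 + 4 = 35 days.
After the first batch: Gamma(6 + 97, 14 + 35) = Gamma(103, 49).
Total count 64 over total exposure 8 days.
After the second batch: Gamma(103 + 64, 49 + 8) = Gamma(167, 57).
Posterior variance = α'/β'² = 167/3249.

167/3249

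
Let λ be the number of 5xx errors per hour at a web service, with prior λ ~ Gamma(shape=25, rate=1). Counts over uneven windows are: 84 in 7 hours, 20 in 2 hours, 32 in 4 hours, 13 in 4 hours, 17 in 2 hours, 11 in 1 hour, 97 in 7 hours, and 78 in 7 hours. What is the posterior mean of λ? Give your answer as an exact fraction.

Total count: 84 + 20 + 32 + 13 + 17 + 11 + 97 + 78 = 352.
Total exposure: 7 + 2 + 4 + 4 + 2 + 1 + 7 + 7 = 34 hours.
The Gamma prior is conjugate for the Poisson rate, so λ | data ~ Gamma(25+352, 1+34) = Gamma(377, 35).
Posterior mean = α'/β' = 377/35.

377/35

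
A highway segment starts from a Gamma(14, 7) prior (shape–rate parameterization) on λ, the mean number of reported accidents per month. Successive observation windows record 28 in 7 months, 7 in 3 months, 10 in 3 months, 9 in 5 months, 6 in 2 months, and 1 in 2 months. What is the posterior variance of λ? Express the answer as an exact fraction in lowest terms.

Total count: 28 + 7 + 10 + 9 + 6 + 1 = 61.
Total exposure: 7 + 3 + 3 + 5 + 2 + 2 = 22 months.
Posterior: α' = 14 + 61 = 75, β' = 7 + 22 = 29.
Posterior variance = α'/β'² = 75/841.

75/841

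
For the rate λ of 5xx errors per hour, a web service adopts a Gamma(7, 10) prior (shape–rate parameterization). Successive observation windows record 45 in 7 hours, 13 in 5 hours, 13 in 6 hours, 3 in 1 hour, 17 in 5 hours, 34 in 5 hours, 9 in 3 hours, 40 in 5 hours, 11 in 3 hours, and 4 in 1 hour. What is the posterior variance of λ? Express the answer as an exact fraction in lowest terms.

Total count: 45 + 13 + 13 + 3 + 17 + 34 + 9 + 40 + 11 + 4 = 189.
Total exposure: 7 + 5 + 6 + 1 + 5 + 5 + 3 + 5 + 3 + 1 = 41 hours.
By Gamma–Poisson conjugacy, the posterior is Gamma(α + Σx, β + Σt) = Gamma(7 + 189, 10 + 41) = Gamma(196, 51).
Posterior variance = α'/β'² = 196/2601.

196/2601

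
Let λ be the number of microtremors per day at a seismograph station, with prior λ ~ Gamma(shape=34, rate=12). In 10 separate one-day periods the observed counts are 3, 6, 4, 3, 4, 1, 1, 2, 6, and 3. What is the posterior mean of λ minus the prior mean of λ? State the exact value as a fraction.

Total count: 3 + 6 + 4 + 3 + 4 + 1 + 1 + 2 + 6 + 3 = 33.
Total exposure: 10 days.
The Gamma prior is conjugate for the Poisson rate, so λ | data ~ Gamma(34+33, 12+10) = Gamma(67, 22).
Posterior mean = 67/22 = 67/22; prior mean = 34/12 = 17/6. Difference = 67/22 − 17/6 = 7/33.

7/33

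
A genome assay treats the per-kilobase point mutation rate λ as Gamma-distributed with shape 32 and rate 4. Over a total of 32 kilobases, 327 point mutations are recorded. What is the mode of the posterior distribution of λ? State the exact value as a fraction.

Total count 327 over total exposure 32 kilobases.
Gamma(α, β) with Poisson data over total exposure Σt gives posterior Gamma(α+Σx, β+Σt) = Gamma(359, 36).
Posterior mode = (α'−1)/β' = 358/36 = 179/18.

179/18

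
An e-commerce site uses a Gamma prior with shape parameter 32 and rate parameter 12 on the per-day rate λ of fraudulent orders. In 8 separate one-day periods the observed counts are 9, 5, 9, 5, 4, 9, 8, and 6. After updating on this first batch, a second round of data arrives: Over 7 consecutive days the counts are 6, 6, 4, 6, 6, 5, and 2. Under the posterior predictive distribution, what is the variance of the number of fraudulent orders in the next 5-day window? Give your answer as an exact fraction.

19520/729

Total count: 9 + 5 + 9 + 5 + 4 + 9 + 8 + 6 = 55.
Total exposure: 8 days.
After the first batch: Gamma(32 + 55, 12 + 8) = Gamma(87, 20).
Total count: 6 + 6 + 4 + 6 + 6 + 5 + 2 = 35.
Total exposure: 7 days.
After the second batch: Gamma(87 + 35, 20 + 7) = Gamma(122, 27).
The posterior predictive for a window of length T is Negative Binomial with variance T·α'·(β'+T)/β'² = 5·122·32/729 = 19520/729.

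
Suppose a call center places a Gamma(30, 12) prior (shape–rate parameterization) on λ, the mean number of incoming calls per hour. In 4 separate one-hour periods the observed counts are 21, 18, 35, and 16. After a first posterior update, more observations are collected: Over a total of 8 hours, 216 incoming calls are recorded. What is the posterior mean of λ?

Total count: 21 + 18 + 35 + 16 = 90.
Total exposure: 4 hours.
After the first batch: Gamma(30 + 90, 12 + 4) = Gamma(120, 16).
Total count 216 over total exposure 8 hours.
After the second batch: Gamma(120 + 216, 16 + 8) = Gamma(336, 24).
Posterior mean = α'/β' = 336/24 = 14.

14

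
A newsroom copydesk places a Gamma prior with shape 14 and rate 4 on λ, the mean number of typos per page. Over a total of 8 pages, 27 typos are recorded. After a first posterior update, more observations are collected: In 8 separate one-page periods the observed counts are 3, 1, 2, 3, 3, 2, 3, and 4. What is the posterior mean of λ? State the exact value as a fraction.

31/10

Total count 27 over total exposure 8 pages.
After the first batch: Gamma(14 + 27, 4 + 8) = Gamma(41, 12).
Total count: 3 + 1 + 2 + 3 + 3 + 2 + 3 + 4 = 21.
Total exposure: 8 pages.
After the second batch: Gamma(41 + 21, 12 + 8) = Gamma(62, 20).
Posterior mean = α'/β' = 62/20 = 31/10.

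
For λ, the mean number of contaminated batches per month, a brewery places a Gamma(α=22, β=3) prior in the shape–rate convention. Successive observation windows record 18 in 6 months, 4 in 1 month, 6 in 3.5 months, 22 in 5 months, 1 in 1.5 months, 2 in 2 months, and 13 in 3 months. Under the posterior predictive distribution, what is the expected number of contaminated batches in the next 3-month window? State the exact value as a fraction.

264/25

Total count: 18 + 4 + 6 + 22 + 1 + 2 + 13 = 66.
Total exposure: 6 + 1 + 3.5 + 5 + 1.5 + 2 + 3 = 22 months.
By Gamma–Poisson conjugacy, the posterior is Gamma(α + Σx, β + Σt) = Gamma(22 + 66, 3 + 22) = Gamma(88, 25).
Predictive mean over a 3-month window = T·E[λ|data] = 3·88/25 = 264/25.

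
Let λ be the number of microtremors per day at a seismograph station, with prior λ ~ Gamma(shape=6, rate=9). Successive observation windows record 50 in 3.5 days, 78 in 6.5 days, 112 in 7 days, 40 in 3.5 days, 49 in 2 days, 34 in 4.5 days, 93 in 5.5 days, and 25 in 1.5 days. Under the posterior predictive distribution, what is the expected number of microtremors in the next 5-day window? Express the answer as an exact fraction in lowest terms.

2435/43

Total count: 50 + 78 + 112 + 40 + 49 + 34 + 93 + 25 = 481.
Total exposure: 3.5 + 6.5 + 7 + 3.5 + 2 + 4.5 + 5.5 + 1.5 = 34 days.
Gamma(α, β) with Poisson data over total exposure Σt gives posterior Gamma(α+Σx, β+Σt) = Gamma(487, 43).
Predictive mean over a 5-day window = T·E[λ|data] = 5·487/43 = 2435/43.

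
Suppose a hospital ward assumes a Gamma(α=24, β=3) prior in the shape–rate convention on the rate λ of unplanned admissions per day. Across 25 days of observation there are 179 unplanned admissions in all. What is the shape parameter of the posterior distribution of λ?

203

Total count 179 over total exposure 25 days.
Gamma(α, β) with Poisson data over total exposure Σt gives posterior Gamma(α+Σx, β+Σt) = Gamma(203, 28).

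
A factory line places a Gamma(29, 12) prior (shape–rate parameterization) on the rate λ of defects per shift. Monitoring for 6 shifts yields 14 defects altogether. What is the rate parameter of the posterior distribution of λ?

Total count 14 over total exposure 6 shifts.
Conjugate update: add total count to the shape and total exposure to the rate, giving Gamma(43, 18).

18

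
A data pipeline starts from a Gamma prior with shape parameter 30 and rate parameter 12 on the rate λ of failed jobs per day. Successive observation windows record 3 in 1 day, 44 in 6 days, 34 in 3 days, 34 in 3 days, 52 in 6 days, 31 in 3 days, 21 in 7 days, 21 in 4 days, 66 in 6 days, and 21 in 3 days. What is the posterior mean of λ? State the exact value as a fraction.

119/18

Total count: 3 + 44 + 34 + 34 + 52 + 31 + 21 + 21 + 66 + 21 = 327.
Total exposure: 1 + 6 + 3 + 3 + 6 + 3 + 7 + 4 + 6 + 3 = 42 days.
The Gamma prior is conjugate for the Poisson rate, so λ | data ~ Gamma(30+327, 12+42) = Gamma(357, 54).
Posterior mean = α'/β' = 357/54 = 119/18.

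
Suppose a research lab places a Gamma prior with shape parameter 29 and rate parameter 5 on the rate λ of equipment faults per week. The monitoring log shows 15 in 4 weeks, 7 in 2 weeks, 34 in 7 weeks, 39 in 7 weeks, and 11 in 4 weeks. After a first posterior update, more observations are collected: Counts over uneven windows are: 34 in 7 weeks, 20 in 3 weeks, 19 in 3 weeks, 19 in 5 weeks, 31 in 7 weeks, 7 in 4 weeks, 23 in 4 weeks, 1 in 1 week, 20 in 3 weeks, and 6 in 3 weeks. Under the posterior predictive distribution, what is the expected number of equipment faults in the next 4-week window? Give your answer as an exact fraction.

420/23

Total count: 15 + 7 + 34 + 39 + 11 = 106.
Total exposure: 4 + 2 + 7 + 7 + 4 = 24 weeks.
After the first batch: Gamma(29 + 106, 5 + 24) = Gamma(135, 29).
Total count: 34 + 20 + 19 + 19 + 31 + 7 + 23 + 1 + 20 + 6 = 180.
Total exposure: 7 + 3 + 3 + 5 + 7 + 4 + 4 + 1 + 3 + 3 = 40 weeks.
After the second batch: Gamma(135 + 180, 29 + 40) = Gamma(315, 69).
Predictive mean over a 4-week window = T·E[λ|data] = 4·315/69 = 420/23.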